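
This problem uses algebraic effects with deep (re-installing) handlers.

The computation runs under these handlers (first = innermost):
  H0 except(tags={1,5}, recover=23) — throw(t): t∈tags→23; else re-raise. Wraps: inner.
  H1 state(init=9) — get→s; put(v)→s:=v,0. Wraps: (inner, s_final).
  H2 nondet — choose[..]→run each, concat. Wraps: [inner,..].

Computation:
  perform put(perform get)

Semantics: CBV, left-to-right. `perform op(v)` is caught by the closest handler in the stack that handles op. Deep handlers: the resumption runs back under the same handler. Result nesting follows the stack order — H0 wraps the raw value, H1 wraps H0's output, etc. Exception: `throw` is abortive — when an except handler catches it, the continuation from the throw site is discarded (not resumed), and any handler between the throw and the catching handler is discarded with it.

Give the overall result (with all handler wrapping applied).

Answer: [(0, 9)]

Step-by-step:
get @ H1 ⇒ 9
put(9) @ H1 ⇒ s:=9
H0 returns 0
H1 returns (0, 9)
H2 returns [(0, 9)]
= [(0, 9)]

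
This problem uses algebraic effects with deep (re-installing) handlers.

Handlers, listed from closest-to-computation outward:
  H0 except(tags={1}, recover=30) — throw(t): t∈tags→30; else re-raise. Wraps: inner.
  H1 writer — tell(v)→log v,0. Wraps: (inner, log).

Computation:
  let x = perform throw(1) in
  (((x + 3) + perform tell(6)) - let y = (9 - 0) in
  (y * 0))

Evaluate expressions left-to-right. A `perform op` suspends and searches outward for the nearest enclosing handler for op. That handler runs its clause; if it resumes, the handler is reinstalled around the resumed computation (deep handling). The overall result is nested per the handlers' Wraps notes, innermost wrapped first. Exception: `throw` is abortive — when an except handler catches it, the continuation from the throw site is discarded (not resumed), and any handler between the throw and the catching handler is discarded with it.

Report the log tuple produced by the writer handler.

Answer: ()

Evaluation trace:
throw(1) @ H0 caught ⇒ 30
H1 returns (30, ())
= (30, ())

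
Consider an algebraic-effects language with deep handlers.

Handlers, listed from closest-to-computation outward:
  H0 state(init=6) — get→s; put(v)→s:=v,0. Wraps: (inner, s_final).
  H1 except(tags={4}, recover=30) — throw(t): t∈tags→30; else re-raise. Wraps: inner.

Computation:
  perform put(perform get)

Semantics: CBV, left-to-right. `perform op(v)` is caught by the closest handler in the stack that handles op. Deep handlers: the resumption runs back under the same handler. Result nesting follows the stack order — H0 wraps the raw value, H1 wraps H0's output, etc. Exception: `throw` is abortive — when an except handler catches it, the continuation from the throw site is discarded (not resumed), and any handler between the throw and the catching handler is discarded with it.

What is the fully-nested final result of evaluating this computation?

Answer: (0, 6)

Evaluation trace:
get @ H0 ⇒ 6
put(6) @ H0 ⇒ s:=6
H0 returns (0, 6)
H1 returns (0, 6)
= (0, 6)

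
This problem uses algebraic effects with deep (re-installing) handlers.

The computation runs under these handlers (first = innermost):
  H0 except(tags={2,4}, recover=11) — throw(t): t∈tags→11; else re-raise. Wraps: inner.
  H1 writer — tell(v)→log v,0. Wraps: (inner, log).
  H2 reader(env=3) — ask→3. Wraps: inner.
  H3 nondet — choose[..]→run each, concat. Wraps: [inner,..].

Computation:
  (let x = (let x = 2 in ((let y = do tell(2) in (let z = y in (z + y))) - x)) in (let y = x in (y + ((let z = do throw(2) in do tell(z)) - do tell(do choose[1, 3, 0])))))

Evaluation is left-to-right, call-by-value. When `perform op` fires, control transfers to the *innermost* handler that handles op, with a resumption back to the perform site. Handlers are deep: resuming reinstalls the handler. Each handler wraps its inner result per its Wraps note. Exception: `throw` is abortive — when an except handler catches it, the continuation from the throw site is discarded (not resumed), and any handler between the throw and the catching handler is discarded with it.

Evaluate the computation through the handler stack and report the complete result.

Answer: [(11, (2))]

Working:
tell(2) @ H1 ⇒ log+=2
throw(2) @ H0 caught ⇒ 11
H1 returns (11, (2))
H2 returns (11, (2))
H3 returns [(11, (2))]
= [(11, (2))]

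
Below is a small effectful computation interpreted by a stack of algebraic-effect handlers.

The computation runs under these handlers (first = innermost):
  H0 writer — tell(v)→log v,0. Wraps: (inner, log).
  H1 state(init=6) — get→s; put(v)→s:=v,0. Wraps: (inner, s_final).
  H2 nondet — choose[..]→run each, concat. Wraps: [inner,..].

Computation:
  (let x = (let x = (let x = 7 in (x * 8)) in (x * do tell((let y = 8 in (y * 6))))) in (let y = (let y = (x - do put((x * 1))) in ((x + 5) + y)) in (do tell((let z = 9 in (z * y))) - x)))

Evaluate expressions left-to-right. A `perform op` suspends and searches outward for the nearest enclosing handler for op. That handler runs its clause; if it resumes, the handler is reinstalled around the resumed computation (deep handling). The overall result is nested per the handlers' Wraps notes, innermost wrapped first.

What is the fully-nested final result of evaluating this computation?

Working:
tell(48) @ H0 ⇒ log+=48
put(0) @ H1 ⇒ s:=0
tell(45) @ H0 ⇒ log+=45
H0 returns (0, (48, 45))
H1 returns ((0, (48, 45)), 0)
H2 returns [((0, (48, 45)), 0)]
= [((0, (48, 45)), 0)]

Answer: [((0, (48, 45)), 0)]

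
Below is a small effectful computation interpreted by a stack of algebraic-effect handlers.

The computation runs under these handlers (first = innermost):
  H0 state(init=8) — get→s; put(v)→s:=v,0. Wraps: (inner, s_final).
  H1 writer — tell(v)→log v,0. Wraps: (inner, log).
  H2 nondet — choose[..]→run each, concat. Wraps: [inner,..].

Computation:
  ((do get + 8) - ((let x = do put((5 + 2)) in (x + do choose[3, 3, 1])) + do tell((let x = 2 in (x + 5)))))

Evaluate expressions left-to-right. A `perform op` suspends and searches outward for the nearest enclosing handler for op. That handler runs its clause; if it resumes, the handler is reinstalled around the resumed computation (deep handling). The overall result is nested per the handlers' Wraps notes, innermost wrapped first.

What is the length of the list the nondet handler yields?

Answer: 3

Evaluation trace:
get @ H0 ⇒ 8
put(7) @ H0 ⇒ s:=7
choose[3, 3, 1] @ H2
  branch[0] choose=3:
    tell(7) @ H1 ⇒ log+=7
    H0 returns (13, 7)
    H1 returns ((13, 7), (7))
    H2 returns [((13, 7), (7))]
  branch[1] choose=3:
    tell(7) @ H1 ⇒ log+=7
    H0 returns (13, 7)
    H1 returns ((13, 7), (7))
    H2 returns [((13, 7), (7))]
  branch[2] choose=1:
    tell(7) @ H1 ⇒ log+=7
    H0 returns (15, 7)
    H1 returns ((15, 7), (7))
    H2 returns [((15, 7), (7))]
= [((13, 7), (7)), ((13, 7), (7)), ((15, 7), (7))]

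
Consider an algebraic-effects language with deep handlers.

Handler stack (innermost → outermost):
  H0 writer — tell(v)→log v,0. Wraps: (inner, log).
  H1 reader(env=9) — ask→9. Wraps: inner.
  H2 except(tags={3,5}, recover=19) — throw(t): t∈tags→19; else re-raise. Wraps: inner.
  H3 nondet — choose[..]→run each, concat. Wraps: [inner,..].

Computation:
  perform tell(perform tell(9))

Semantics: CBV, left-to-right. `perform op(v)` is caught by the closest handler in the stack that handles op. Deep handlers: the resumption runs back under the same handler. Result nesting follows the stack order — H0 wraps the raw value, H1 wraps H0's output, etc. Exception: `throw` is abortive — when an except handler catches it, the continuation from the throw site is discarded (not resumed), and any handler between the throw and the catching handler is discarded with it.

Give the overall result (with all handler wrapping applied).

Answer: [(0, (9, 0))]

Evaluation trace:
tell(9) @ H0 ⇒ log+=9
tell(0) @ H0 ⇒ log+=0
H0 returns (0, (9, 0))
H1 returns (0, (9, 0))
H2 returns (0, (9, 0))
H3 returns [(0, (9, 0))]
= [(0, (9, 0))]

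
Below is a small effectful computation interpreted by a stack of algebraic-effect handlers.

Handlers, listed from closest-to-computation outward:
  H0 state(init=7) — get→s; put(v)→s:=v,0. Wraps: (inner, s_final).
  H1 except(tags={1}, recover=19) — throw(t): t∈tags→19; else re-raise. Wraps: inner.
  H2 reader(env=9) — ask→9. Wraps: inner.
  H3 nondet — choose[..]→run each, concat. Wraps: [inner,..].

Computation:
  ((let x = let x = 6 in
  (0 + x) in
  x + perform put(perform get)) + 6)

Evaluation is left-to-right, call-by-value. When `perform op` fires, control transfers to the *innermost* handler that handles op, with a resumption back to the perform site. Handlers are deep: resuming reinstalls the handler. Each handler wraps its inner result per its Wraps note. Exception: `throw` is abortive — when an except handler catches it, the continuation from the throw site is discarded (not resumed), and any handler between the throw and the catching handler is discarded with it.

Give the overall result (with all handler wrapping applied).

Answer: [(12, 7)]

Step-by-step:
get @ H0 ⇒ 7
put(7) @ H0 ⇒ s:=7
H0 returns (12, 7)
H1 returns (12, 7)
H2 returns (12, 7)
H3 returns [(12, 7)]
= [(12, 7)]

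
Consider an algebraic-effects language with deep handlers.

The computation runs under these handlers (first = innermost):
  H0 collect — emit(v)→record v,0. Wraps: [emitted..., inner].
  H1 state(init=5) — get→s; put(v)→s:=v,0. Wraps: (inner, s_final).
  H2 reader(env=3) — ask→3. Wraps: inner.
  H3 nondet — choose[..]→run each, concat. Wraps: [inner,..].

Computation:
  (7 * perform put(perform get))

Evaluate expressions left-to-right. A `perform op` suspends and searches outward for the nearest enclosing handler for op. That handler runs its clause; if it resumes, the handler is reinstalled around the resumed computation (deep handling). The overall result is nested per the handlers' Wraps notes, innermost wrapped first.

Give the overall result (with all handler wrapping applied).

Working:
get @ H1 ⇒ 5
put(5) @ H1 ⇒ s:=5
H0 returns [0]
H1 returns ([0], 5)
H2 returns ([0], 5)
H3 returns [([0], 5)]
= [([0], 5)]

Answer: [([0], 5)]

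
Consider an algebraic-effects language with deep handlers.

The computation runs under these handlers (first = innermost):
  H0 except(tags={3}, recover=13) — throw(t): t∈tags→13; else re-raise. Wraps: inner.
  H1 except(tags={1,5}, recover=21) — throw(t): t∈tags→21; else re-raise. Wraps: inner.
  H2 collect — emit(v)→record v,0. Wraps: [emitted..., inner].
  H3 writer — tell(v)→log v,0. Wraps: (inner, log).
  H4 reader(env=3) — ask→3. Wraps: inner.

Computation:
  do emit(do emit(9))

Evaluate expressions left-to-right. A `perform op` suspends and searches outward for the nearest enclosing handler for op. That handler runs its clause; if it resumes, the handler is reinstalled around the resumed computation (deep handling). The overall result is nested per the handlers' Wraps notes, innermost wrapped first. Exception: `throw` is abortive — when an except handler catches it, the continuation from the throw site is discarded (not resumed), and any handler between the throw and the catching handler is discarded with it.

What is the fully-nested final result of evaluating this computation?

Answer: ([9, 0, 0], ())

Evaluation trace:
emit(9) @ H2 ⇒ out+=9
emit(0) @ H2 ⇒ out+=0
H0 returns 0
H1 returns 0
H2 returns [9, 0, 0]
H3 returns ([9, 0, 0], ())
H4 returns ([9, 0, 0], ())
= ([9, 0, 0], ())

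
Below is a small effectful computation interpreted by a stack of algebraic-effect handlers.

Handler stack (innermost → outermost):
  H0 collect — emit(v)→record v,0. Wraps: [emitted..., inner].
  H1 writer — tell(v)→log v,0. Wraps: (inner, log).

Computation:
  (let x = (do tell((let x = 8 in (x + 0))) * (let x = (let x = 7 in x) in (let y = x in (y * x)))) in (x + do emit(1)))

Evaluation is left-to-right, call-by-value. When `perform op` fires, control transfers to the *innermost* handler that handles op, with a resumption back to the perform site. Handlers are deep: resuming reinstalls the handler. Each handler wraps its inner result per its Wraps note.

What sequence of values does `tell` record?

Step-by-step:
tell(8) @ H1 ⇒ log+=8
emit(1) @ H0 ⇒ out+=1
H0 returns [1, 0]
H1 returns ([1, 0], (8))
= ([1, 0], (8))

Answer: (8)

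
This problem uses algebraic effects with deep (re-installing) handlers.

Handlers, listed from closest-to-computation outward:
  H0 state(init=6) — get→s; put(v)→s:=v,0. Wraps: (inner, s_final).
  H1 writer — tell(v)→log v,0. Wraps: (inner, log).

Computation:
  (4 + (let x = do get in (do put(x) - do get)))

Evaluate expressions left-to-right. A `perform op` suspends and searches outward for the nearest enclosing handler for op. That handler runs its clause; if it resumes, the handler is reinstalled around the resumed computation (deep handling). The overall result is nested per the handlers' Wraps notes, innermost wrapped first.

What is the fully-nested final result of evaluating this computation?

Working:
get @ H0 ⇒ 6
put(6) @ H0 ⇒ s:=6
get @ H0 ⇒ 6
H0 returns (-2, 6)
H1 returns ((-2, 6), ())
= ((-2, 6), ())

Answer: ((-2, 6), ())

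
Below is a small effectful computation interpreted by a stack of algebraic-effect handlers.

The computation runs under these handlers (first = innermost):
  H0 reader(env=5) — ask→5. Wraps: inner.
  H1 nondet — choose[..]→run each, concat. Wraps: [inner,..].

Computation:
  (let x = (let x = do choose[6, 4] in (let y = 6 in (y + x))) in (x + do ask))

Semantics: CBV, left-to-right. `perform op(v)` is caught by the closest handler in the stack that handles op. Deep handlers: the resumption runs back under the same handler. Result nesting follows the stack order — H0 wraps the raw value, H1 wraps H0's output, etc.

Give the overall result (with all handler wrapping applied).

Answer: [17, 15]

Working:
choose[6, 4] @ H1
  branch[0] choose=6:
    ask @ H0 ⇒ 5
    H0 returns 17
    H1 returns [17]
  branch[1] choose=4:
    ask @ H0 ⇒ 5
    H0 returns 15
    H1 returns [15]
= [17, 15]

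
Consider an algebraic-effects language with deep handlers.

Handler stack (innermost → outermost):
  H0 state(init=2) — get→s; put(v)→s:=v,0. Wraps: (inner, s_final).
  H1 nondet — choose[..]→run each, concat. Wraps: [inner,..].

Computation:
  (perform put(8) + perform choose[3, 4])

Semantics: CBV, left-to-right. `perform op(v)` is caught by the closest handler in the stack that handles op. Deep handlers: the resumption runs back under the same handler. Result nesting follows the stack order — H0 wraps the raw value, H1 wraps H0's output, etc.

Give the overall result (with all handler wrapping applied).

Evaluation trace:
put(8) @ H0 ⇒ s:=8
choose[3, 4] @ H1
  branch[0] choose=3:
    H0 returns (3, 8)
    H1 returns [(3, 8)]
  branch[1] choose=4:
    H0 returns (4, 8)
    H1 returns [(4, 8)]
= [(3, 8), (4, 8)]

Answer: [(3, 8), (4, 8)]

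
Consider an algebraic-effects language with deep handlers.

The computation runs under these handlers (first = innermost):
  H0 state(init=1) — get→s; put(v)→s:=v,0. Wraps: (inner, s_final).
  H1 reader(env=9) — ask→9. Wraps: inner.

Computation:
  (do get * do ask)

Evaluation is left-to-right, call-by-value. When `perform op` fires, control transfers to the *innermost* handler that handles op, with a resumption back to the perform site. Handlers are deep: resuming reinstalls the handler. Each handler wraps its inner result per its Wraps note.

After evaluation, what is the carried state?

Answer: 1

Evaluation trace:
get @ H0 ⇒ 1
ask @ H1 ⇒ 9
H0 returns (9, 1)
H1 returns (9, 1)
= (9, 1)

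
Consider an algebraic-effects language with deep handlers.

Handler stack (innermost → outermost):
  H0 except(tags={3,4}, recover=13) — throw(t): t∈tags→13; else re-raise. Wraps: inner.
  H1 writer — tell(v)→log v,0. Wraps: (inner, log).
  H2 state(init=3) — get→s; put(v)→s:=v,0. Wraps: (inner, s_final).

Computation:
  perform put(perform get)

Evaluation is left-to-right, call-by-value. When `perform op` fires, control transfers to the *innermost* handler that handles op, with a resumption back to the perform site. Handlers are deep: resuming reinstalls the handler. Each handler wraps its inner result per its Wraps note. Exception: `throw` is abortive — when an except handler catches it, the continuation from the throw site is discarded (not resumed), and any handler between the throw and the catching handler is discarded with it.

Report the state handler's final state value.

Evaluation trace:
get @ H2 ⇒ 3
put(3) @ H2 ⇒ s:=3
H0 returns 0
H1 returns (0, ())
H2 returns ((0, ()), 3)
= ((0, ()), 3)

Answer: 3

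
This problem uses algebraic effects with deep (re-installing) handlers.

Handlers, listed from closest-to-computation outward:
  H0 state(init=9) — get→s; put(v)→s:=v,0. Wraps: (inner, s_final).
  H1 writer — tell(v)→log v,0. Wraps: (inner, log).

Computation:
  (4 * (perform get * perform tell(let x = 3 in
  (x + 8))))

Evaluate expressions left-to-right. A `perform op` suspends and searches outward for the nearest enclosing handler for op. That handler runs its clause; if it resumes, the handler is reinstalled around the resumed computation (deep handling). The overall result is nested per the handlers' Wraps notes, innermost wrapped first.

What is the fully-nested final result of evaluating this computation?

Step-by-step:
get @ H0 ⇒ 9
tell(11) @ H1 ⇒ log+=11
H0 returns (0, 9)
H1 returns ((0, 9), (11))
= ((0, 9), (11))

Answer: ((0, 9), (11))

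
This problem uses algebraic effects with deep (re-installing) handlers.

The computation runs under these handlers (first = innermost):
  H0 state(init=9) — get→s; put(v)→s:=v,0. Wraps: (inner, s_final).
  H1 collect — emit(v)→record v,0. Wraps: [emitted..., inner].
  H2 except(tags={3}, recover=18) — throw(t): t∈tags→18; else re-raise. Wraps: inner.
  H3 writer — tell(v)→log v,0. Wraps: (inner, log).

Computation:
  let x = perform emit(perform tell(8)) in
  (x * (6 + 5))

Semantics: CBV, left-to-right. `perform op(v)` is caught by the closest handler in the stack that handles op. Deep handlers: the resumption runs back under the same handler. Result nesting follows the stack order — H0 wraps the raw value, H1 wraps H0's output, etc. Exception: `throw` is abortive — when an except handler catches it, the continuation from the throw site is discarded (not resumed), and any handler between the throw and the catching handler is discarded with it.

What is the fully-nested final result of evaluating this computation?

Step-by-step:
tell(8) @ H3 ⇒ log+=8
emit(0) @ H1 ⇒ out+=0
H0 returns (0, 9)
H1 returns [0, (0, 9)]
H2 returns [0, (0, 9)]
H3 returns ([0, (0, 9)], (8))
= ([0, (0, 9)], (8))

Answer: ([0, (0, 9)], (8))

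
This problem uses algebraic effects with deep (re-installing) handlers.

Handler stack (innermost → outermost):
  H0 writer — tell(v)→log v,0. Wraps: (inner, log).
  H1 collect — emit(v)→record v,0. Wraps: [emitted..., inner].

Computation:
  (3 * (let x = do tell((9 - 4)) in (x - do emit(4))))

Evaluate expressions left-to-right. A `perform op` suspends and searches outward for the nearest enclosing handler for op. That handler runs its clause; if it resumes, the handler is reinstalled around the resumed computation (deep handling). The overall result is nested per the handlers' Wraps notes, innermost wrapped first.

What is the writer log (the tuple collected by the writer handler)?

Answer: (5)

Working:
tell(5) @ H0 ⇒ log+=5
emit(4) @ H1 ⇒ out+=4
H0 returns (0, (5))
H1 returns [4, (0, (5))]
= [4, (0, (5))]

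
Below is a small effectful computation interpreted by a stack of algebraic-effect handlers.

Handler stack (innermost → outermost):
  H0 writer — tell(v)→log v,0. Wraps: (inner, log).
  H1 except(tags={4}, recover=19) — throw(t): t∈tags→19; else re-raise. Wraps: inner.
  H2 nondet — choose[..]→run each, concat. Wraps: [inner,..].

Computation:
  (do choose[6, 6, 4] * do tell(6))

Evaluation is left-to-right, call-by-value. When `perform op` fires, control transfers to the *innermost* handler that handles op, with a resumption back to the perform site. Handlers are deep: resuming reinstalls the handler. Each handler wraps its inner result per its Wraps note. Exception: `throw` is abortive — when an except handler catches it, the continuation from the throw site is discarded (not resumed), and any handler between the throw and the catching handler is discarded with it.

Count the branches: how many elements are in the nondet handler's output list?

Answer: 3

Working:
choose[6, 6, 4] @ H2
  branch[0] choose=6:
    tell(6) @ H0 ⇒ log+=6
    H0 returns (0, (6))
    H1 returns (0, (6))
    H2 returns [(0, (6))]
  branch[1] choose=6:
    tell(6) @ H0 ⇒ log+=6
    H0 returns (0, (6))
    H1 returns (0, (6))
    H2 returns [(0, (6))]
  branch[2] choose=4:
    tell(6) @ H0 ⇒ log+=6
    H0 returns (0, (6))
    H1 returns (0, (6))
    H2 returns [(0, (6))]
= [(0, (6)), (0, (6)), (0, (6))]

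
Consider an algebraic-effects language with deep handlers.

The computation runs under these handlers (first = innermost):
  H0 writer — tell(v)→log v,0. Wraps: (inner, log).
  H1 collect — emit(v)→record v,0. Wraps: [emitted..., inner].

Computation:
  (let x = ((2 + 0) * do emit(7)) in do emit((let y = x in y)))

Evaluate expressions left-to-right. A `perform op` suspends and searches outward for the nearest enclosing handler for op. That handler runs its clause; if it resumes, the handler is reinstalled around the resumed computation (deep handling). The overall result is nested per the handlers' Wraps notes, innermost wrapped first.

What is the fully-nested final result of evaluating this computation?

Working:
emit(7) @ H1 ⇒ out+=7
emit(0) @ H1 ⇒ out+=0
H0 returns (0, ())
H1 returns [7, 0, (0, ())]
= [7, 0, (0, ())]

Answer: [7, 0, (0, ())]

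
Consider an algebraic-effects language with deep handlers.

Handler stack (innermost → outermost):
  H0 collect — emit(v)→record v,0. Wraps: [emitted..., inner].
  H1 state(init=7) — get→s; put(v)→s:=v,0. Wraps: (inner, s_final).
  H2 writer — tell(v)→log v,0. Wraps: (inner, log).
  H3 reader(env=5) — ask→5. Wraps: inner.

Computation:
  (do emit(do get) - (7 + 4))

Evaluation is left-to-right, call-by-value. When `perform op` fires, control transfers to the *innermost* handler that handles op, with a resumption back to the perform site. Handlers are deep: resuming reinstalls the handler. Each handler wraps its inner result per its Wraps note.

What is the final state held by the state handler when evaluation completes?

Working:
get @ H1 ⇒ 7
emit(7) @ H0 ⇒ out+=7
H0 returns [7, -11]
H1 returns ([7, -11], 7)
H2 returns (([7, -11], 7), ())
H3 returns (([7, -11], 7), ())
= (([7, -11], 7), ())

Answer: 7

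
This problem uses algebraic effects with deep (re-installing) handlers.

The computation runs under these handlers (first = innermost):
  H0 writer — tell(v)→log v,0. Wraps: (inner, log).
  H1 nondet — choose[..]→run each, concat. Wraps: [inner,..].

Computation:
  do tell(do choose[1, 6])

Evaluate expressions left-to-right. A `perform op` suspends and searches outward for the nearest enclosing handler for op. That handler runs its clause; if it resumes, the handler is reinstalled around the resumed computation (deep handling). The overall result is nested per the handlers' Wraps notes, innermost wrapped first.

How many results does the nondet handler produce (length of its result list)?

Evaluation trace:
choose[1, 6] @ H1
  branch[0] choose=1:
    tell(1) @ H0 ⇒ log+=1
    H0 returns (0, (1))
    H1 returns [(0, (1))]
  branch[1] choose=6:
    tell(6) @ H0 ⇒ log+=6
    H0 returns (0, (6))
    H1 returns [(0, (6))]
= [(0, (1)), (0, (6))]

Answer: 2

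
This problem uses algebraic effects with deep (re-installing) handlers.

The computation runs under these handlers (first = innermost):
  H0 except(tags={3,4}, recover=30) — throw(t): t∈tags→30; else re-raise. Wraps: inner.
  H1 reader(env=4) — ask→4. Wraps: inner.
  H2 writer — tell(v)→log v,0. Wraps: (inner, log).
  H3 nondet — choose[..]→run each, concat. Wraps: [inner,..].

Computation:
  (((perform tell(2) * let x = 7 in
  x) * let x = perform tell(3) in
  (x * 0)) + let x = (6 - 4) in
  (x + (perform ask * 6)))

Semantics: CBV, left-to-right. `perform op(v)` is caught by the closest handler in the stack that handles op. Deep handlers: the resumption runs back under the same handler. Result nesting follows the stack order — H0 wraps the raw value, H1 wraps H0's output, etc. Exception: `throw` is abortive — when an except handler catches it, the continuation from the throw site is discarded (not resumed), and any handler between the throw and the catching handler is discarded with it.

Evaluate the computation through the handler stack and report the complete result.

Answer: [(26, (2, 3))]

Step-by-step:
tell(2) @ H2 ⇒ log+=2
tell(3) @ H2 ⇒ log+=3
ask @ H1 ⇒ 4
H0 returns 26
H1 returns 26
H2 returns (26, (2, 3))
H3 returns [(26, (2, 3))]
= [(26, (2, 3))]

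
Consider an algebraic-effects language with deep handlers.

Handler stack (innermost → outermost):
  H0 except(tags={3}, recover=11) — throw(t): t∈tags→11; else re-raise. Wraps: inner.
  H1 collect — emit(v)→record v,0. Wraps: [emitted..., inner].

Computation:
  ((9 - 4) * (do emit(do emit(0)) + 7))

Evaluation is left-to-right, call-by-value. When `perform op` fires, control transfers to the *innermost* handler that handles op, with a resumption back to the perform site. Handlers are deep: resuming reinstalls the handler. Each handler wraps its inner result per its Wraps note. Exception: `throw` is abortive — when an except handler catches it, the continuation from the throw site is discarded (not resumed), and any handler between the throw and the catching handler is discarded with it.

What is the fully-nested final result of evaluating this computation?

Answer: [0, 0, 35]

Evaluation trace:
emit(0) @ H1 ⇒ out+=0
emit(0) @ H1 ⇒ out+=0
H0 returns 35
H1 returns [0, 0, 35]
= [0, 0, 35]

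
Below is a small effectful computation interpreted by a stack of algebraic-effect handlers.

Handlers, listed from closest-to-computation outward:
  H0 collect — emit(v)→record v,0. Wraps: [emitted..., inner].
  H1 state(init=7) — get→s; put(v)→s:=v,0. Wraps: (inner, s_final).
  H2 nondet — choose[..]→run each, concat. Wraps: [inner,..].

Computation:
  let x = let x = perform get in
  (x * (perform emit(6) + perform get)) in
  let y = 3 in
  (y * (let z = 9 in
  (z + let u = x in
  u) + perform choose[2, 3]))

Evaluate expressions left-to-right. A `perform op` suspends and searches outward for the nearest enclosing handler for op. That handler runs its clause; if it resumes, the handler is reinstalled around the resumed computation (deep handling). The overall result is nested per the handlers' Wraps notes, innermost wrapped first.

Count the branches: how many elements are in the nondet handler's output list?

Answer: 2

Evaluation trace:
get @ H1 ⇒ 7
emit(6) @ H0 ⇒ out+=6
get @ H1 ⇒ 7
choose[2, 3] @ H2
  branch[0] choose=2:
    H0 returns [6, 180]
    H1 returns ([6, 180], 7)
    H2 returns [([6, 180], 7)]
  branch[1] choose=3:
    H0 returns [6, 183]
    H1 returns ([6, 183], 7)
    H2 returns [([6, 183], 7)]
= [([6, 180], 7), ([6, 183], 7)]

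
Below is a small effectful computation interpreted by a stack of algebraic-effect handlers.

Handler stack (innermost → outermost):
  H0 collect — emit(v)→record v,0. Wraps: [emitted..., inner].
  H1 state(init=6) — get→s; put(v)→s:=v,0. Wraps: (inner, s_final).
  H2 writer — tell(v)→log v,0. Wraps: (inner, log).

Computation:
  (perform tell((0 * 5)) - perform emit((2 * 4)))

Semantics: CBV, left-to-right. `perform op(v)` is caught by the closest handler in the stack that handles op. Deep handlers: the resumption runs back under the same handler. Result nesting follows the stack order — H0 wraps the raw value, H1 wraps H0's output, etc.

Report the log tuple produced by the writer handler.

Answer: (0)

Working:
tell(0) @ H2 ⇒ log+=0
emit(8) @ H0 ⇒ out+=8
H0 returns [8, 0]
H1 returns ([8, 0], 6)
H2 returns (([8, 0], 6), (0))
= (([8, 0], 6), (0))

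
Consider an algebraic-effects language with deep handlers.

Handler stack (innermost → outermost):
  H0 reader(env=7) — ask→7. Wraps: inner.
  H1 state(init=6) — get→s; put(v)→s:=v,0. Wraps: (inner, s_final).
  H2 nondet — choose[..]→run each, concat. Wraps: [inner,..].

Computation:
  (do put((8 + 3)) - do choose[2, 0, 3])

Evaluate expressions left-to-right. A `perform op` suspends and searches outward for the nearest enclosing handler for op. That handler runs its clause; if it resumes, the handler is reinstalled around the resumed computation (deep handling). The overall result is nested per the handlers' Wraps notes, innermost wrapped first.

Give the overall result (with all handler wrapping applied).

Answer: [(-2, 11), (0, 11), (-3, 11)]

Working:
put(11) @ H1 ⇒ s:=11
choose[2, 0, 3] @ H2
  branch[0] choose=2:
    H0 returns -2
    H1 returns (-2, 11)
    H2 returns [(-2, 11)]
  branch[1] choose=0:
    H0 returns 0
    H1 returns (0, 11)
    H2 returns [(0, 11)]
  branch[2] choose=3:
    H0 returns -3
    H1 returns (-3, 11)
    H2 returns [(-3, 11)]
= [(-2, 11), (0, 11), (-3, 11)]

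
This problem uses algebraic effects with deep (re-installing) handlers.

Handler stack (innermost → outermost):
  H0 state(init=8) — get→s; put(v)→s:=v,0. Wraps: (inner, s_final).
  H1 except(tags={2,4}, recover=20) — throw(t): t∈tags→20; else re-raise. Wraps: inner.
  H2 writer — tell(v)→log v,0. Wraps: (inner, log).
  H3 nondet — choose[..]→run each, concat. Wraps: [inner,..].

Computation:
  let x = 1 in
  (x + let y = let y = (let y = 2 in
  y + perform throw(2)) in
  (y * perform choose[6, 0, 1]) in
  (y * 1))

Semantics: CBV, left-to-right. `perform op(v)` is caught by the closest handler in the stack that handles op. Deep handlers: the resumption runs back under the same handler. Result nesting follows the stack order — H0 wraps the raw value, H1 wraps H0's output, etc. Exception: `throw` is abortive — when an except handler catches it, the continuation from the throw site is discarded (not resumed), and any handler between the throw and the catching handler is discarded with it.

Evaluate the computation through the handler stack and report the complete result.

Answer: [(20, ())]

Evaluation trace:
throw(2) @ H1 caught ⇒ 20
H2 returns (20, ())
H3 returns [(20, ())]
= [(20, ())]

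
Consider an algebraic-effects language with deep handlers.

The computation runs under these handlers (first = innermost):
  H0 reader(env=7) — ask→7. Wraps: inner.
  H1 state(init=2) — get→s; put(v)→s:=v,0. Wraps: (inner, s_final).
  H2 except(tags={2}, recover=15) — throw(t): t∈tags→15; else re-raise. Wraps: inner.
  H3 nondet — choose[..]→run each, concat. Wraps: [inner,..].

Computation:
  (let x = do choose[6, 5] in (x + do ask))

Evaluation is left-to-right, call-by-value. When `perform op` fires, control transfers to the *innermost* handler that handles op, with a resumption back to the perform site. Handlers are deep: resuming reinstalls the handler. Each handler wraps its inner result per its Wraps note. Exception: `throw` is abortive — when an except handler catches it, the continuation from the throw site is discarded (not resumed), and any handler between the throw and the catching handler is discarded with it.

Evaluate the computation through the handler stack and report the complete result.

Answer: [(13, 2), (12, 2)]

Step-by-step:
choose[6, 5] @ H3
  branch[0] choose=6:
    ask @ H0 ⇒ 7
    H0 returns 13
    H1 returns (13, 2)
    H2 returns (13, 2)
    H3 returns [(13, 2)]
  branch[1] choose=5:
    ask @ H0 ⇒ 7
    H0 returns 12
    H1 returns (12, 2)
    H2 returns (12, 2)
    H3 returns [(12, 2)]
= [(13, 2), (12, 2)]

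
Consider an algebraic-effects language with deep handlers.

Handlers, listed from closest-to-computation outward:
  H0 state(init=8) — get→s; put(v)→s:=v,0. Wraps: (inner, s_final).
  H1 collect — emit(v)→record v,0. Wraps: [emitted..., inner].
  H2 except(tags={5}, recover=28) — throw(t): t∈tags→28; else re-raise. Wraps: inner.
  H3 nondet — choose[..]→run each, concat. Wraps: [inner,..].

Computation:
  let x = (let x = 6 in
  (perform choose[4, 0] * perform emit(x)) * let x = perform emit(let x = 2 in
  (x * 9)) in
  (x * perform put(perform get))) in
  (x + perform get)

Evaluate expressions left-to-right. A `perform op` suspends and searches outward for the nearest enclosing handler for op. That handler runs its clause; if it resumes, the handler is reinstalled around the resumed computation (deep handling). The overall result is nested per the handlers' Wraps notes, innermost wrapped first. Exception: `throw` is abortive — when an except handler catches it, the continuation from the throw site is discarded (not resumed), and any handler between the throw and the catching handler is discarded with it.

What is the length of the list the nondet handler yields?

Evaluation trace:
choose[4, 0] @ H3
  branch[0] choose=4:
    emit(6) @ H1 ⇒ out+=6
    emit(18) @ H1 ⇒ out+=18
    get @ H0 ⇒ 8
    put(8) @ H0 ⇒ s:=8
    get @ H0 ⇒ 8
    H0 returns (8, 8)
    H1 returns [6, 18, (8, 8)]
    H2 returns [6, 18, (8, 8)]
    H3 returns [[6, 18, (8, 8)]]
  branch[1] choose=0:
    emit(6) @ H1 ⇒ out+=6
    emit(18) @ H1 ⇒ out+=18
    get @ H0 ⇒ 8
    put(8) @ H0 ⇒ s:=8
    get @ H0 ⇒ 8
    H0 returns (8, 8)
    H1 returns [6, 18, (8, 8)]
    H2 returns [6, 18, (8, 8)]
    H3 returns [[6, 18, (8, 8)]]
= [[6, 18, (8, 8)], [6, 18, (8, 8)]]

Answer: 2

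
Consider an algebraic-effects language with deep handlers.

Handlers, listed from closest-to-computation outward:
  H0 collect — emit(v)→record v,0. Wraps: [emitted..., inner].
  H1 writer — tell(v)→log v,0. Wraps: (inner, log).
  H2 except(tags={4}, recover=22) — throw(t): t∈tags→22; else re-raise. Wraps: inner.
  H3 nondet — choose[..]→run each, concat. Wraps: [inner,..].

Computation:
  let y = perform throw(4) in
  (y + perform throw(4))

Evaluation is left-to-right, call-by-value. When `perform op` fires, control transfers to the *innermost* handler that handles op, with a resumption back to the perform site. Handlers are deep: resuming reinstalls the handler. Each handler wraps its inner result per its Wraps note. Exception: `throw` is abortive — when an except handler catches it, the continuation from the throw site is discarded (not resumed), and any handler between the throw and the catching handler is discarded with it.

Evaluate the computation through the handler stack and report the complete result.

Step-by-step:
throw(4) @ H2 caught ⇒ 22
H3 returns [22]
= [22]

Answer: [22]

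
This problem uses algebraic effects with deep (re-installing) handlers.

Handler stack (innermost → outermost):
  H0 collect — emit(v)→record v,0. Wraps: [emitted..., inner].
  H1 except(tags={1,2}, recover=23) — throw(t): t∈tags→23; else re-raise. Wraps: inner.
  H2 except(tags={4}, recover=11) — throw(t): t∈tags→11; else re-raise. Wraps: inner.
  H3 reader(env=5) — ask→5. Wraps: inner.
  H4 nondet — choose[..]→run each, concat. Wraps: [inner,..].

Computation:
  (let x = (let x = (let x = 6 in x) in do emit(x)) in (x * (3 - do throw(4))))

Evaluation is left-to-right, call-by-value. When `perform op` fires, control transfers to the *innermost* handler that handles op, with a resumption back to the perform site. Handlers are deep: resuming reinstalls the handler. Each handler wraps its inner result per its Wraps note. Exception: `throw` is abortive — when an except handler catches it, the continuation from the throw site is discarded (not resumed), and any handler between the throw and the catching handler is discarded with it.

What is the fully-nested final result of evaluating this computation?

Step-by-step:
emit(6) @ H0 ⇒ out+=6
throw(4) @ H1 re-raised
throw(4) @ H2 caught ⇒ 11
H3 returns 11
H4 returns [11]
= [11]

Answer: [11]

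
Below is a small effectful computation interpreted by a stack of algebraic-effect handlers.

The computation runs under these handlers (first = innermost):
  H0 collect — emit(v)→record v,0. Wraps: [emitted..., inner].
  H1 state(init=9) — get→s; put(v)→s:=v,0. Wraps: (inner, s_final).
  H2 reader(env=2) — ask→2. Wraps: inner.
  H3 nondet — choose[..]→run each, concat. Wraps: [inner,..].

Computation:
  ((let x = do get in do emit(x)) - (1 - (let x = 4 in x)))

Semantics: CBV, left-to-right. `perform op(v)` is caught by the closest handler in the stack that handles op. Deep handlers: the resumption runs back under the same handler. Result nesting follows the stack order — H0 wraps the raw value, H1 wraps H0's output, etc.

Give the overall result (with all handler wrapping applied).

Answer: [([9, 3], 9)]

Working:
get @ H1 ⇒ 9
emit(9) @ H0 ⇒ out+=9
H0 returns [9, 3]
H1 returns ([9, 3], 9)
H2 returns ([9, 3], 9)
H3 returns [([9, 3], 9)]
= [([9, 3], 9)]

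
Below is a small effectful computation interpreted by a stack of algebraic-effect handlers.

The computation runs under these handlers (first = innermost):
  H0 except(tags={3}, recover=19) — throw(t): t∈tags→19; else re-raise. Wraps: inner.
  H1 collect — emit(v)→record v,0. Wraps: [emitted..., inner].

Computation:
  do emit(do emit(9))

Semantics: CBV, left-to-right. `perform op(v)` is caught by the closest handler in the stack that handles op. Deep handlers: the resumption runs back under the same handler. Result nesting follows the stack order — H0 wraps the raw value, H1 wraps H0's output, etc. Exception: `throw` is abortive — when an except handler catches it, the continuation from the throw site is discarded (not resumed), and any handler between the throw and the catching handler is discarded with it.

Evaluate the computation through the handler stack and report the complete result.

Answer: [9, 0, 0]

Step-by-step:
emit(9) @ H1 ⇒ out+=9
emit(0) @ H1 ⇒ out+=0
H0 returns 0
H1 returns [9, 0, 0]
= [9, 0, 0]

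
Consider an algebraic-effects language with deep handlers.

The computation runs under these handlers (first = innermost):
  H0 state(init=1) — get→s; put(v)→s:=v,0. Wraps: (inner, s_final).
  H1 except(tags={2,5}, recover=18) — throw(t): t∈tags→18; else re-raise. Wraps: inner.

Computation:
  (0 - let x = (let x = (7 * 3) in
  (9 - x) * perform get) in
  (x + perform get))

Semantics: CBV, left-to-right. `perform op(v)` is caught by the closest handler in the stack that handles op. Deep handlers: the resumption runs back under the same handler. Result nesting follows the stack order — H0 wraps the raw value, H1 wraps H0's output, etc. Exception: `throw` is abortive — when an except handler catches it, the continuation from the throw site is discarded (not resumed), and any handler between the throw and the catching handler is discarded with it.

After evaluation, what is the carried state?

Answer: 1

Step-by-step:
get @ H0 ⇒ 1
get @ H0 ⇒ 1
H0 returns (11, 1)
H1 returns (11, 1)
= (11, 1)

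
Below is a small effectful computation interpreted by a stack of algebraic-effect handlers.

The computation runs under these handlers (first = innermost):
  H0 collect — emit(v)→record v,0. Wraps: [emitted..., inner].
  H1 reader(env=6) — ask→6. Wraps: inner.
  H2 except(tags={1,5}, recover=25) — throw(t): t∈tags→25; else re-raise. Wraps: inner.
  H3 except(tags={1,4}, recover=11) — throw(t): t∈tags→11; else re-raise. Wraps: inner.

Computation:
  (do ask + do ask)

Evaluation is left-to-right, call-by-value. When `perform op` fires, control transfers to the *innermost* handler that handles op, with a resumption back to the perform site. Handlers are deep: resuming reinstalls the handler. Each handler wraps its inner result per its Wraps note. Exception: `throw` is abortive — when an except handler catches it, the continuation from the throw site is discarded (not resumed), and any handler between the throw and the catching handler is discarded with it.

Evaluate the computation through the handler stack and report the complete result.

Answer: [12]

Evaluation trace:
ask @ H1 ⇒ 6
ask @ H1 ⇒ 6
H0 returns [12]
H1 returns [12]
H2 returns [12]
H3 returns [12]
= [12]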